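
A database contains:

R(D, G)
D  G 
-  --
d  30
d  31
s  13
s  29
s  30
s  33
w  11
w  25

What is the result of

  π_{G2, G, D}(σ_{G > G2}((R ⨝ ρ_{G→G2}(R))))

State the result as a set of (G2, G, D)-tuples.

{(11, 25, w), (13, 29, s), (13, 30, s), (13, 33, s), (29, 30, s), (29, 33, s), (30, 31, d), (30, 33, s)}

ρ[G→G2]: schema becomes (D, G2); tuples unchanged.
Natural join on D: {(d, 30, 30), (d, 30, 31), (d, 31, 30), (d, 31, 31), (s, 13, 13), (s, 13, 29), (s, 13, 30), (s, 13, 33), (s, 29, 13), (s, 29, 29), (s, 29, 30), (s, 29, 33), (s, 30, 13), (s, 30, 29), (s, 30, 30), (s, 30, 33), (s, 33, 13), (s, 33, 29), (s, 33, 30), (s, 33, 33), (w, 11, 11), (w, 11, 25), (w, 25, 11), (w, 25, 25)}
Selection G > G2: {(d, 31, 30), (s, 29, 13), (s, 30, 13), (s, 30, 29), (s, 33, 13), (s, 33, 29), (s, 33, 30), (w, 25, 11)}
Keep only column(s) G2, G, D: {(11, 25, w), (13, 29, s), (13, 30, s), (13, 33, s), (29, 30, s), (29, 33, s), (30, 31, d), (30, 33, s)}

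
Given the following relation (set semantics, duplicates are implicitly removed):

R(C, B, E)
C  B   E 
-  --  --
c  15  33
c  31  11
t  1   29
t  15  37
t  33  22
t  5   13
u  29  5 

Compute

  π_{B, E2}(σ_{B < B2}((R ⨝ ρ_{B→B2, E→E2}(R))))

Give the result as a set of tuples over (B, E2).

ρ[B→B2, E→E2]: schema becomes (C, B2, E2); tuples unchanged.
Joining R and ρ_{B→B2, E→E2}(R) on C yields {(c, 15, 33, 15, 33), (c, 15, 33, 31, 11), (c, 31, 11, 15, 33), (c, 31, 11, 31, 11), (t, 1, 29, 1, 29), (t, 1, 29, 15, 37), (t, 1, 29, 33, 22), (t, 1, 29, 5, 13), (t, 15, 37, 1, 29), (t, 15, 37, 15, 37), (t, 15, 37, 33, 22), (t, 15, 37, 5, 13), (t, 33, 22, 1, 29), (t, 33, 22, 15, 37), (t, 33, 22, 33, 22), (t, 33, 22, 5, 13), (t, 5, 13, 1, 29), (t, 5, 13, 15, 37), (t, 5, 13, 33, 22), (t, 5, 13, 5, 13), (u, 29, 5, 29, 5)}.
Filtering on B < B2 leaves {(c, 15, 33, 31, 11), (t, 1, 29, 15, 37), (t, 1, 29, 33, 22), (t, 1, 29, 5, 13), (t, 15, 37, 33, 22), (t, 5, 13, 15, 37), (t, 5, 13, 33, 22)}.
Projecting to B, E2: {(1, 13), (1, 22), (1, 37), (15, 11), (15, 22), (5, 22), (5, 37)}

{(1, 13), (1, 22), (1, 37), (15, 11), (15, 22), (5, 22), (5, 37)}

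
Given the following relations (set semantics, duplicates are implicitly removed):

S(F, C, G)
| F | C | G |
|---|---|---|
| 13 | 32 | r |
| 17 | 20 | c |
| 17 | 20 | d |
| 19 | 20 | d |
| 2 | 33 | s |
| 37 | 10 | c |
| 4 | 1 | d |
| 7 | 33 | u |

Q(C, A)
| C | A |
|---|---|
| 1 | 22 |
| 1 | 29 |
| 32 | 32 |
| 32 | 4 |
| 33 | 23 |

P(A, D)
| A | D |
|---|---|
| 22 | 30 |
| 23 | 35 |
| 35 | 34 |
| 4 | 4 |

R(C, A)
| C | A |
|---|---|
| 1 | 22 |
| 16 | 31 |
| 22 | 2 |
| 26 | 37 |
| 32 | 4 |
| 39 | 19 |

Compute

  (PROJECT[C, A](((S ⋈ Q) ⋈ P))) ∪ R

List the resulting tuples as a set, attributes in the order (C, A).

Joining S and Q on C yields {(13, 32, r, 32), (13, 32, r, 4), (2, 33, s, 23), (4, 1, d, 22), (4, 1, d, 29), (7, 33, u, 23)}.
Joining (S ⋈ Q) and P on A yields {(13, 32, r, 4, 4), (2, 33, s, 23, 35), (4, 1, d, 22, 30), (7, 33, u, 23, 35)}.
Keep only column(s) C, A (1 duplicate(s) eliminated): {(1, 22), (32, 4), (33, 23)}
Set union of the two operands is {(1, 22), (16, 31), (22, 2), (26, 37), (32, 4), (33, 23), (39, 19)}.

{(1, 22), (16, 31), (22, 2), (26, 37), (32, 4), (33, 23), (39, 19)}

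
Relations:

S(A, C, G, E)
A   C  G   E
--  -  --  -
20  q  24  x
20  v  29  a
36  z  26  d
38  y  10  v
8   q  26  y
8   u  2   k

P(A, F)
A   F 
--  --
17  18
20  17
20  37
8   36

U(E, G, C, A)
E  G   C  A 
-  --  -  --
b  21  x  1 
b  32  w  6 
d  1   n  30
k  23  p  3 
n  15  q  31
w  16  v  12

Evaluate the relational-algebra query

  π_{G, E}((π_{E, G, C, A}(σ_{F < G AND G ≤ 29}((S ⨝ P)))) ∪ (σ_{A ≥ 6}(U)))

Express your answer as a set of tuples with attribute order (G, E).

{(1, d), (15, n), (16, w), (24, x), (29, a), (32, b)}

Natural join on A: {(20, q, 24, x, 17), (20, q, 24, x, 37), (20, v, 29, a, 17), (20, v, 29, a, 37), (8, q, 26, y, 36), (8, u, 2, k, 36)}
Filtering on F < G AND G ≤ 29 leaves {(20, q, 24, x, 17), (20, v, 29, a, 17)}.
π_{E, G, C, A} gives {(a, 29, v, 20), (x, 24, q, 20)}.
Filtering on A ≥ 6 leaves {(b, 32, w, 6), (d, 1, n, 30), (n, 15, q, 31), (w, 16, v, 12)}.
Union: {(a, 29, v, 20), (x, 24, q, 20)} with {(b, 32, w, 6), (d, 1, n, 30), (n, 15, q, 31), (w, 16, v, 12)} → {(a, 29, v, 20), (b, 32, w, 6), (d, 1, n, 30), (n, 15, q, 31), (w, 16, v, 12), (x, 24, q, 20)}
π_{G, E} gives {(1, d), (15, n), (16, w), (24, x), (29, a), (32, b)}.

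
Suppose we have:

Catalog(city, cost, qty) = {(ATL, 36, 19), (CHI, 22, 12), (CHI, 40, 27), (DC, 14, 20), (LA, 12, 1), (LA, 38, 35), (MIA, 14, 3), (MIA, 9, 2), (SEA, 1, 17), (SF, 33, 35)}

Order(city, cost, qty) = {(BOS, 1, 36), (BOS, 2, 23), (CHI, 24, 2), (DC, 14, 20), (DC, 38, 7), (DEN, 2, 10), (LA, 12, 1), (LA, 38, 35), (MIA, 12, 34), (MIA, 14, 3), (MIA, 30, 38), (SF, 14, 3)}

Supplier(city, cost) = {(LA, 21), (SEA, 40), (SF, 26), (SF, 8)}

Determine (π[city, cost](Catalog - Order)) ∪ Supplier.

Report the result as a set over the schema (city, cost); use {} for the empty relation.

Taking the difference: {(ATL, 36, 19), (CHI, 22, 12), (CHI, 40, 27), (MIA, 9, 2), (SEA, 1, 17), (SF, 33, 35)}
π[city, cost]: project onto (city, cost) → {(ATL, 36), (CHI, 22), (CHI, 40), (MIA, 9), (SEA, 1), (SF, 33)}
Taking the union: {(ATL, 36), (CHI, 22), (CHI, 40), (LA, 21), (MIA, 9), (SEA, 1), (SEA, 40), (SF, 26), (SF, 33), (SF, 8)}

{(ATL, 36), (CHI, 22), (CHI, 40), (LA, 21), (MIA, 9), (SEA, 1), (SEA, 40), (SF, 26), (SF, 33), (SF, 8)}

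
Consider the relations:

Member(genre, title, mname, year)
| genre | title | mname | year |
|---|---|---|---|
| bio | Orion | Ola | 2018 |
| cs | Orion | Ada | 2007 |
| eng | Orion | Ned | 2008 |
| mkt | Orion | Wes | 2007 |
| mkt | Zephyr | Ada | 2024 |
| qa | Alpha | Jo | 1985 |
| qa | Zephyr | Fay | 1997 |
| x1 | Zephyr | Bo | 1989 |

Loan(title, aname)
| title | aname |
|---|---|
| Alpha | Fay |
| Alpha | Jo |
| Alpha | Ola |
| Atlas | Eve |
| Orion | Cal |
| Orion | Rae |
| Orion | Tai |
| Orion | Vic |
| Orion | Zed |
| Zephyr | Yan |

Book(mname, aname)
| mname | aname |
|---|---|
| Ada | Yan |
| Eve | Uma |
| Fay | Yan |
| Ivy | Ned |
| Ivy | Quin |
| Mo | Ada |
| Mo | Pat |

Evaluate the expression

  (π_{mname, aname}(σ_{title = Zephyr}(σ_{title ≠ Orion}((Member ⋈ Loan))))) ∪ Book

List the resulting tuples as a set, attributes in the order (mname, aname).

{(Ada, Yan), (Bo, Yan), (Eve, Uma), (Fay, Yan), (Ivy, Ned), (Ivy, Quin), (Mo, Ada), (Mo, Pat)}

Joining Member and Loan on title yields {(bio, Orion, Ola, 2018, Cal), (bio, Orion, Ola, 2018, Rae), (bio, Orion, Ola, 2018, Tai), (bio, Orion, Ola, 2018, Vic), (bio, Orion, Ola, 2018, Zed), (cs, Orion, Ada, 2007, Cal), (cs, Orion, Ada, 2007, Rae), (cs, Orion, Ada, 2007, Tai), (cs, Orion, Ada, 2007, Vic), (cs, Orion, Ada, 2007, Zed), (eng, Orion, Ned, 2008, Cal), (eng, Orion, Ned, 2008, Rae), (eng, Orion, Ned, 2008, Tai), (eng, Orion, Ned, 2008, Vic), (eng, Orion, Ned, 2008, Zed), (mkt, Orion, Wes, 2007, Cal), (mkt, Orion, Wes, 2007, Rae), (mkt, Orion, Wes, 2007, Tai), (mkt, Orion, Wes, 2007, Vic), (mkt, Orion, Wes, 2007, Zed), (mkt, Zephyr, Ada, 2024, Yan), (qa, Alpha, Jo, 1985, Fay), (qa, Alpha, Jo, 1985, Jo), (qa, Alpha, Jo, 1985, Ola), (qa, Zephyr, Fay, 1997, Yan), (x1, Zephyr, Bo, 1989, Yan)}.
σ[title ≠ Orion]: keep tuples satisfying title ≠ Orion → {(mkt, Zephyr, Ada, 2024, Yan), (qa, Alpha, Jo, 1985, Fay), (qa, Alpha, Jo, 1985, Jo), (qa, Alpha, Jo, 1985, Ola), (qa, Zephyr, Fay, 1997, Yan), (x1, Zephyr, Bo, 1989, Yan)}
σ[title = Zephyr]: keep tuples satisfying title = Zephyr → {(mkt, Zephyr, Ada, 2024, Yan), (qa, Zephyr, Fay, 1997, Yan), (x1, Zephyr, Bo, 1989, Yan)}
Keep only column(s) mname, aname: {(Ada, Yan), (Bo, Yan), (Fay, Yan)}
Union: {(Ada, Yan), (Bo, Yan), (Fay, Yan)} with {(Ada, Yan), (Eve, Uma), (Fay, Yan), (Ivy, Ned), (Ivy, Quin), (Mo, Ada), (Mo, Pat)} → {(Ada, Yan), (Bo, Yan), (Eve, Uma), (Fay, Yan), (Ivy, Ned), (Ivy, Quin), (Mo, Ada), (Mo, Pat)}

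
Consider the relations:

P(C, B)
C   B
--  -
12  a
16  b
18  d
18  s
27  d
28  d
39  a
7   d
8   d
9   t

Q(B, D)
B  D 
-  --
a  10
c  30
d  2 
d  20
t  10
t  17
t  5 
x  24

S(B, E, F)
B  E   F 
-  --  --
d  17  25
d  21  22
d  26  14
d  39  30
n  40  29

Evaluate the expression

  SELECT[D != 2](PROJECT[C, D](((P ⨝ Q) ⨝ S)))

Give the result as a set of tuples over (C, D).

Natural join on B: {(12, a, 10), (18, d, 2), (18, d, 20), (27, d, 2), (27, d, 20), (28, d, 2), (28, d, 20), (39, a, 10), (7, d, 2), (7, d, 20), (8, d, 2), (8, d, 20), (9, t, 10), (9, t, 17), (9, t, 5)}
Natural join on B: {(18, d, 2, 17, 25), (18, d, 2, 21, 22), (18, d, 2, 26, 14), (18, d, 2, 39, 30), (18, d, 20, 17, 25), (18, d, 20, 21, 22), (18, d, 20, 26, 14), (18, d, 20, 39, 30), (27, d, 2, 17, 25), (27, d, 2, 21, 22), (27, d, 2, 26, 14), (27, d, 2, 39, 30), (27, d, 20, 17, 25), (27, d, 20, 21, 22), (27, d, 20, 26, 14), (27, d, 20, 39, 30), (28, d, 2, 17, 25), (28, d, 2, 21, 22), (28, d, 2, 26, 14), (28, d, 2, 39, 30), (28, d, 20, 17, 25), (28, d, 20, 21, 22), (28, d, 20, 26, 14), (28, d, 20, 39, 30), (7, d, 2, 17, 25), (7, d, 2, 21, 22), (7, d, 2, 26, 14), (7, d, 2, 39, 30), (7, d, 20, 17, 25), (7, d, 20, 21, 22), (7, d, 20, 26, 14), (7, d, 20, 39, 30), (8, d, 2, 17, 25), (8, d, 2, 21, 22), (8, d, 2, 26, 14), (8, d, 2, 39, 30), (8, d, 20, 17, 25), (8, d, 20, 21, 22), (8, d, 20, 26, 14), (8, d, 20, 39, 30)}
π[C, D]: project onto (C, D) (30 duplicate(s) eliminated) → {(18, 2), (18, 20), (27, 2), (27, 20), (28, 2), (28, 20), (7, 2), (7, 20), (8, 2), (8, 20)}
σ[D != 2]: keep tuples satisfying D != 2 → {(18, 20), (27, 20), (28, 20), (7, 20), (8, 20)}

{(18, 20), (27, 20), (28, 20), (7, 20), (8, 20)}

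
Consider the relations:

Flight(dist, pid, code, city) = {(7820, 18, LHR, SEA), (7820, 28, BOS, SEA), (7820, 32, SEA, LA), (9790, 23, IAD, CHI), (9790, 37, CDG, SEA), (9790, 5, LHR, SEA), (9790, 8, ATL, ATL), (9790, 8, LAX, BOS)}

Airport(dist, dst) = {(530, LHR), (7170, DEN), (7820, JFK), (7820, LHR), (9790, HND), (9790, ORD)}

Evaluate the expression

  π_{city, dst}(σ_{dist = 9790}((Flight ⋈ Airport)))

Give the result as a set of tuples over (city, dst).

{(ATL, HND), (ATL, ORD), (BOS, HND), (BOS, ORD), (CHI, HND), (CHI, ORD), (SEA, HND), (SEA, ORD)}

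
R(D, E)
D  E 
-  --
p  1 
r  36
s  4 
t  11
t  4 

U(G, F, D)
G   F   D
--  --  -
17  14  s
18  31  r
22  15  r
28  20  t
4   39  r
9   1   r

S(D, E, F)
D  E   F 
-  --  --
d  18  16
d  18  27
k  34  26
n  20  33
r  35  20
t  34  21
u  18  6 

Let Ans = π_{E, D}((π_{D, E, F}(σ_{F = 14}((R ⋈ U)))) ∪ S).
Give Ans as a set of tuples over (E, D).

Joining R and U on D yields {(r, 36, 18, 31), (r, 36, 22, 15), (r, 36, 4, 39), (r, 36, 9, 1), (s, 4, 17, 14), (t, 11, 28, 20), (t, 4, 28, 20)}.
σ[F = 14]: keep tuples satisfying F = 14 → {(s, 4, 17, 14)}
π[D, E, F]: project onto (D, E, F) → {(s, 4, 14)}
Union: {(s, 4, 14)} with {(d, 18, 16), (d, 18, 27), (k, 34, 26), (n, 20, 33), (r, 35, 20), (t, 34, 21), (u, 18, 6)} → {(d, 18, 16), (d, 18, 27), (k, 34, 26), (n, 20, 33), (r, 35, 20), (s, 4, 14), (t, 34, 21), (u, 18, 6)}
π[E, D]: project onto (E, D) (1 duplicate(s) eliminated) → {(18, d), (18, u), (20, n), (34, k), (34, t), (35, r), (4, s)}

{(18, d), (18, u), (20, n), (34, k), (34, t), (35, r), (4, s)}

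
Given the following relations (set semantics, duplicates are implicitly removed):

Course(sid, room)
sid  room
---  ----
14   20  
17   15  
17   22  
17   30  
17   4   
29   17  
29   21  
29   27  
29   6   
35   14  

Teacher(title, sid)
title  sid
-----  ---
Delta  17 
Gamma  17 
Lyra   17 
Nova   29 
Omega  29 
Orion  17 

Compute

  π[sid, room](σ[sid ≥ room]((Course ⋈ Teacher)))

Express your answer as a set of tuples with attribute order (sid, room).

Natural join on sid: {(17, 15, Delta), (17, 15, Gamma), (17, 15, Lyra), (17, 15, Orion), (17, 22, Delta), (17, 22, Gamma), (17, 22, Lyra), (17, 22, Orion), (17, 30, Delta), (17, 30, Gamma), (17, 30, Lyra), (17, 30, Orion), (17, 4, Delta), (17, 4, Gamma), (17, 4, Lyra), (17, 4, Orion), (29, 17, Nova), (29, 17, Omega), (29, 21, Nova), (29, 21, Omega), (29, 27, Nova), (29, 27, Omega), (29, 6, Nova), (29, 6, Omega)}
Filtering on sid ≥ room leaves {(17, 15, Delta), (17, 15, Gamma), (17, 15, Lyra), (17, 15, Orion), (17, 4, Delta), (17, 4, Gamma), (17, 4, Lyra), (17, 4, Orion), (29, 17, Nova), (29, 17, Omega), (29, 21, Nova), (29, 21, Omega), (29, 27, Nova), (29, 27, Omega), (29, 6, Nova), (29, 6, Omega)}.
Keep only column(s) sid, room (10 duplicate(s) eliminated): {(17, 15), (17, 4), (29, 17), (29, 21), (29, 27), (29, 6)}

{(17, 15), (17, 4), (29, 17), (29, 21), (29, 27), (29, 6)}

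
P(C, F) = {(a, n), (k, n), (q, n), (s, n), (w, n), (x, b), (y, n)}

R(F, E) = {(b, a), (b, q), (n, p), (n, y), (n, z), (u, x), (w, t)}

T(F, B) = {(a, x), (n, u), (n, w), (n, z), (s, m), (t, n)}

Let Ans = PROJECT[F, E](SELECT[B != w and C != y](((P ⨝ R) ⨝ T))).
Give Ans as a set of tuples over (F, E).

Natural join on F: {(a, n, p), (a, n, y), (a, n, z), (k, n, p), (k, n, y), (k, n, z), (q, n, p), (q, n, y), (q, n, z), (s, n, p), (s, n, y), (s, n, z), (w, n, p), (w, n, y), (w, n, z), (x, b, a), (x, b, q), (y, n, p), (y, n, y), (y, n, z)}
Natural join on F: {(a, n, p, u), (a, n, p, w), (a, n, p, z), (a, n, y, u), (a, n, y, w), (a, n, y, z), (a, n, z, u), (a, n, z, w), (a, n, z, z), (k, n, p, u), (k, n, p, w), (k, n, p, z), (k, n, y, u), (k, n, y, w), (k, n, y, z), (k, n, z, u), (k, n, z, w), (k, n, z, z), (q, n, p, u), (q, n, p, w), (q, n, p, z), (q, n, y, u), (q, n, y, w), (q, n, y, z), (q, n, z, u), (q, n, z, w), (q, n, z, z), (s, n, p, u), (s, n, p, w), (s, n, p, z), (s, n, y, u), (s, n, y, w), (s, n, y, z), (s, n, z, u), (s, n, z, w), (s, n, z, z), (w, n, p, u), (w, n, p, w), (w, n, p, z), (w, n, y, u), (w, n, y, w), (w, n, y, z), (w, n, z, u), (w, n, z, w), (w, n, z, z), (y, n, p, u), (y, n, p, w), (y, n, p, z), (y, n, y, u), (y, n, y, w), (y, n, y, z), (y, n, z, u), (y, n, z, w), (y, n, z, z)}
Selection B != w and C != y: {(a, n, p, u), (a, n, p, z), (a, n, y, u), (a, n, y, z), (a, n, z, u), (a, n, z, z), (k, n, p, u), (k, n, p, z), (k, n, y, u), (k, n, y, z), (k, n, z, u), (k, n, z, z), (q, n, p, u), (q, n, p, z), (q, n, y, u), (q, n, y, z), (q, n, z, u), (q, n, z, z), (s, n, p, u), (s, n, p, z), (s, n, y, u), (s, n, y, z), (s, n, z, u), (s, n, z, z), (w, n, p, u), (w, n, p, z), (w, n, y, u), (w, n, y, z), (w, n, z, u), (w, n, z, z)}
π[F, E]: project onto (F, E) (27 duplicate(s) eliminated) → {(n, p), (n, y), (n, z)}

{(n, p), (n, y), (n, z)}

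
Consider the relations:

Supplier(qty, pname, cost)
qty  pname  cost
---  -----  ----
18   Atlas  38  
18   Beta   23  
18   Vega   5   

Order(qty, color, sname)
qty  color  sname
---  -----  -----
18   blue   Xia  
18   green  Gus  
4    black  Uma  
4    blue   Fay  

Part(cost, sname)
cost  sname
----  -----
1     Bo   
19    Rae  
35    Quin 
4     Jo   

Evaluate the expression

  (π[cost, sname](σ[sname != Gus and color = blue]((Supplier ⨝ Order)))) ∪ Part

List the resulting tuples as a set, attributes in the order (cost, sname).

Joining Supplier and Order on qty yields {(18, Atlas, 38, blue, Xia), (18, Atlas, 38, green, Gus), (18, Beta, 23, blue, Xia), (18, Beta, 23, green, Gus), (18, Vega, 5, blue, Xia), (18, Vega, 5, green, Gus)}.
Filtering on sname != Gus and color = blue leaves {(18, Atlas, 38, blue, Xia), (18, Beta, 23, blue, Xia), (18, Vega, 5, blue, Xia)}.
π_{cost, sname} gives {(23, Xia), (38, Xia), (5, Xia)}.
Set union of the two operands is {(1, Bo), (19, Rae), (23, Xia), (35, Quin), (38, Xia), (4, Jo), (5, Xia)}.

{(1, Bo), (19, Rae), (23, Xia), (35, Quin), (38, Xia), (4, Jo), (5, Xia)}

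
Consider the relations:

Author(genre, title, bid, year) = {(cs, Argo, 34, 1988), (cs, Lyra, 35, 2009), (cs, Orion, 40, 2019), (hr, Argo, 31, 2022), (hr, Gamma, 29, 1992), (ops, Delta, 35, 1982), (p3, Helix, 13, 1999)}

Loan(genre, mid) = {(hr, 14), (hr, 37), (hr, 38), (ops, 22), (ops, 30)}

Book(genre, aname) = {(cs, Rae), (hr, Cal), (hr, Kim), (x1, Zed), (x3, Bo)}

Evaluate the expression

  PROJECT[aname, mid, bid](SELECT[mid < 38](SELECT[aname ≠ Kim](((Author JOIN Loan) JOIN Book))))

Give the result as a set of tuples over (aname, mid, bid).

{(Cal, 14, 29), (Cal, 14, 31), (Cal, 37, 29), (Cal, 37, 31)}

Joining Author and Loan on genre yields {(hr, Argo, 31, 2022, 14), (hr, Argo, 31, 2022, 37), (hr, Argo, 31, 2022, 38), (hr, Gamma, 29, 1992, 14), (hr, Gamma, 29, 1992, 37), (hr, Gamma, 29, 1992, 38), (ops, Delta, 35, 1982, 22), (ops, Delta, 35, 1982, 30)}.
Joining (Author JOIN Loan) and Book on genre yields {(hr, Argo, 31, 2022, 14, Cal), (hr, Argo, 31, 2022, 14, Kim), (hr, Argo, 31, 2022, 37, Cal), (hr, Argo, 31, 2022, 37, Kim), (hr, Argo, 31, 2022, 38, Cal), (hr, Argo, 31, 2022, 38, Kim), (hr, Gamma, 29, 1992, 14, Cal), (hr, Gamma, 29, 1992, 14, Kim), (hr, Gamma, 29, 1992, 37, Cal), (hr, Gamma, 29, 1992, 37, Kim), (hr, Gamma, 29, 1992, 38, Cal), (hr, Gamma, 29, 1992, 38, Kim)}.
Selection aname ≠ Kim: {(hr, Argo, 31, 2022, 14, Cal), (hr, Argo, 31, 2022, 37, Cal), (hr, Argo, 31, 2022, 38, Cal), (hr, Gamma, 29, 1992, 14, Cal), (hr, Gamma, 29, 1992, 37, Cal), (hr, Gamma, 29, 1992, 38, Cal)}
Selection mid < 38: {(hr, Argo, 31, 2022, 14, Cal), (hr, Argo, 31, 2022, 37, Cal), (hr, Gamma, 29, 1992, 14, Cal), (hr, Gamma, 29, 1992, 37, Cal)}
π[aname, mid, bid]: project onto (aname, mid, bid) → {(Cal, 14, 29), (Cal, 14, 31), (Cal, 37, 29), (Cal, 37, 31)}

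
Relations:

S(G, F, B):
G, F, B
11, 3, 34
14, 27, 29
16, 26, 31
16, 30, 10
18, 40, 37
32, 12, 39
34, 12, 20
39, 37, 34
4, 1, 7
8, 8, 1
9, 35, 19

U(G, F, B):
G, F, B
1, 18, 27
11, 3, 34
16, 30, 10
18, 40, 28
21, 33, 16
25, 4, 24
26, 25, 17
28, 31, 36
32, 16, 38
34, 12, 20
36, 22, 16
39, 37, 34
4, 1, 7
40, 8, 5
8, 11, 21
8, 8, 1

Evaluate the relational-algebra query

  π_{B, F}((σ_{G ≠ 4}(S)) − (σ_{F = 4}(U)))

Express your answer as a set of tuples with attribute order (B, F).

Apply σ_{G ≠ 4}; surviving tuples: {(11, 3, 34), (14, 27, 29), (16, 26, 31), (16, 30, 10), (18, 40, 37), (32, 12, 39), (34, 12, 20), (39, 37, 34), (8, 8, 1), (9, 35, 19)}
Apply σ_{F = 4}; surviving tuples: {(25, 4, 24)}
Set difference of the two operands is {(11, 3, 34), (14, 27, 29), (16, 26, 31), (16, 30, 10), (18, 40, 37), (32, 12, 39), (34, 12, 20), (39, 37, 34), (8, 8, 1), (9, 35, 19)}.
Keep only column(s) B, F: {(1, 8), (10, 30), (19, 35), (20, 12), (29, 27), (31, 26), (34, 3), (34, 37), (37, 40), (39, 12)}

{(1, 8), (10, 30), (19, 35), (20, 12), (29, 27), (31, 26), (34, 3), (34, 37), (37, 40), (39, 12)}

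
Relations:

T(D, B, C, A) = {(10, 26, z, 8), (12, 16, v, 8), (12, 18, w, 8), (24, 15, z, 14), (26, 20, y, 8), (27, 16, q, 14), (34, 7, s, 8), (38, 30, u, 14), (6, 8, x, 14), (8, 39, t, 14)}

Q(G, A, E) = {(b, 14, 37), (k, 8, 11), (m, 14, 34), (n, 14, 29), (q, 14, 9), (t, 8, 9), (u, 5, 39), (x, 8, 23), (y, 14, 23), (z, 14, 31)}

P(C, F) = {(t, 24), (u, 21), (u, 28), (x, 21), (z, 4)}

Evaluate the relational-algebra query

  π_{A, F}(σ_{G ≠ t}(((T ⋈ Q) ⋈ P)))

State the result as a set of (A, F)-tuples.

Joining T and Q on A yields {(10, 26, z, 8, k, 11), (10, 26, z, 8, t, 9), (10, 26, z, 8, x, 23), (12, 16, v, 8, k, 11), (12, 16, v, 8, t, 9), (12, 16, v, 8, x, 23), (12, 18, w, 8, k, 11), (12, 18, w, 8, t, 9), (12, 18, w, 8, x, 23), (24, 15, z, 14, b, 37), (24, 15, z, 14, m, 34), (24, 15, z, 14, n, 29), (24, 15, z, 14, q, 9), (24, 15, z, 14, y, 23), (24, 15, z, 14, z, 31), (26, 20, y, 8, k, 11), (26, 20, y, 8, t, 9), (26, 20, y, 8, x, 23), (27, 16, q, 14, b, 37), (27, 16, q, 14, m, 34), (27, 16, q, 14, n, 29), (27, 16, q, 14, q, 9), (27, 16, q, 14, y, 23), (27, 16, q, 14, z, 31), (34, 7, s, 8, k, 11), (34, 7, s, 8, t, 9), (34, 7, s, 8, x, 23), (38, 30, u, 14, b, 37), (38, 30, u, 14, m, 34), (38, 30, u, 14, n, 29), (38, 30, u, 14, q, 9), (38, 30, u, 14, y, 23), (38, 30, u, 14, z, 31), (6, 8, x, 14, b, 37), (6, 8, x, 14, m, 34), (6, 8, x, 14, n, 29), (6, 8, x, 14, q, 9), (6, 8, x, 14, y, 23), (6, 8, x, 14, z, 31), (8, 39, t, 14, b, 37), (8, 39, t, 14, m, 34), (8, 39, t, 14, n, 29), (8, 39, t, 14, q, 9), (8, 39, t, 14, y, 23), (8, 39, t, 14, z, 31)}.
Joining (T ⋈ Q) and P on C yields {(10, 26, z, 8, k, 11, 4), (10, 26, z, 8, t, 9, 4), (10, 26, z, 8, x, 23, 4), (24, 15, z, 14, b, 37, 4), (24, 15, z, 14, m, 34, 4), (24, 15, z, 14, n, 29, 4), (24, 15, z, 14, q, 9, 4), (24, 15, z, 14, y, 23, 4), (24, 15, z, 14, z, 31, 4), (38, 30, u, 14, b, 37, 21), (38, 30, u, 14, b, 37, 28), (38, 30, u, 14, m, 34, 21), (38, 30, u, 14, m, 34, 28), (38, 30, u, 14, n, 29, 21), (38, 30, u, 14, n, 29, 28), (38, 30, u, 14, q, 9, 21), (38, 30, u, 14, q, 9, 28), (38, 30, u, 14, y, 23, 21), (38, 30, u, 14, y, 23, 28), (38, 30, u, 14, z, 31, 21), (38, 30, u, 14, z, 31, 28), (6, 8, x, 14, b, 37, 21), (6, 8, x, 14, m, 34, 21), (6, 8, x, 14, n, 29, 21), (6, 8, x, 14, q, 9, 21), (6, 8, x, 14, y, 23, 21), (6, 8, x, 14, z, 31, 21), (8, 39, t, 14, b, 37, 24), (8, 39, t, 14, m, 34, 24), (8, 39, t, 14, n, 29, 24), (8, 39, t, 14, q, 9, 24), (8, 39, t, 14, y, 23, 24), (8, 39, t, 14, z, 31, 24)}.
Selection G ≠ t: {(10, 26, z, 8, k, 11, 4), (10, 26, z, 8, x, 23, 4), (24, 15, z, 14, b, 37, 4), (24, 15, z, 14, m, 34, 4), (24, 15, z, 14, n, 29, 4), (24, 15, z, 14, q, 9, 4), (24, 15, z, 14, y, 23, 4), (24, 15, z, 14, z, 31, 4), (38, 30, u, 14, b, 37, 21), (38, 30, u, 14, b, 37, 28), (38, 30, u, 14, m, 34, 21), (38, 30, u, 14, m, 34, 28), (38, 30, u, 14, n, 29, 21), (38, 30, u, 14, n, 29, 28), (38, 30, u, 14, q, 9, 21), (38, 30, u, 14, q, 9, 28), (38, 30, u, 14, y, 23, 21), (38, 30, u, 14, y, 23, 28), (38, 30, u, 14, z, 31, 21), (38, 30, u, 14, z, 31, 28), (6, 8, x, 14, b, 37, 21), (6, 8, x, 14, m, 34, 21), (6, 8, x, 14, n, 29, 21), (6, 8, x, 14, q, 9, 21), (6, 8, x, 14, y, 23, 21), (6, 8, x, 14, z, 31, 21), (8, 39, t, 14, b, 37, 24), (8, 39, t, 14, m, 34, 24), (8, 39, t, 14, n, 29, 24), (8, 39, t, 14, q, 9, 24), (8, 39, t, 14, y, 23, 24), (8, 39, t, 14, z, 31, 24)}
Projecting to A, F (27 duplicate(s) eliminated): {(14, 21), (14, 24), (14, 28), (14, 4), (8, 4)}

{(14, 21), (14, 24), (14, 28), (14, 4), (8, 4)}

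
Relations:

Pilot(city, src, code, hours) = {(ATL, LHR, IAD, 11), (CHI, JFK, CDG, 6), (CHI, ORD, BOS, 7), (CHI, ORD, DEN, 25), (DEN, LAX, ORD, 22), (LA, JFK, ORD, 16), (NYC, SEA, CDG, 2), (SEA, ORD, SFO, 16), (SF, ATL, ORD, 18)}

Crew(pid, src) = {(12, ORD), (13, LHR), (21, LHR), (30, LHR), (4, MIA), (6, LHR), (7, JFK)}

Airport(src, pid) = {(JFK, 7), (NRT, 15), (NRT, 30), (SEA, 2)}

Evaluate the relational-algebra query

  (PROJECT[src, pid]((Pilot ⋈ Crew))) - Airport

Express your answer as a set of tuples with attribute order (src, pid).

{(LHR, 13), (LHR, 21), (LHR, 30), (LHR, 6), (ORD, 12)}

Pilot ⋈ Crew (natural join on src): {(ATL, LHR, IAD, 11, 13), (ATL, LHR, IAD, 11, 21), (ATL, LHR, IAD, 11, 30), (ATL, LHR, IAD, 11, 6), (CHI, JFK, CDG, 6, 7), (CHI, ORD, BOS, 7, 12), (CHI, ORD, DEN, 25, 12), (LA, JFK, ORD, 16, 7), (SEA, ORD, SFO, 16, 12)}
Projecting to src, pid (3 duplicate(s) eliminated): {(JFK, 7), (LHR, 13), (LHR, 21), (LHR, 30), (LHR, 6), (ORD, 12)}
Taking the difference: {(LHR, 13), (LHR, 21), (LHR, 30), (LHR, 6), (ORD, 12)}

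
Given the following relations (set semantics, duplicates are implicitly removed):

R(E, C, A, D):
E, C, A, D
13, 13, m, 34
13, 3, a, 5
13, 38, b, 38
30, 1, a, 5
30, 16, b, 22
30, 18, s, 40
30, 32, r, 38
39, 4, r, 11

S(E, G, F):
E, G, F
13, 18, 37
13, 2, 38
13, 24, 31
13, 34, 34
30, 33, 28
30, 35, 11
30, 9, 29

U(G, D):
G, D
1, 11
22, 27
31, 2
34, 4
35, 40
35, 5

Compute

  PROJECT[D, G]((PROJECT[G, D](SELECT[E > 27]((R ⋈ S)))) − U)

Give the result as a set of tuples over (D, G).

{(22, 33), (22, 35), (22, 9), (38, 33), (38, 35), (38, 9), (40, 33), (40, 9), (5, 33), (5, 9)}

Natural join on E: {(13, 13, m, 34, 18, 37), (13, 13, m, 34, 2, 38), (13, 13, m, 34, 24, 31), (13, 13, m, 34, 34, 34), (13, 3, a, 5, 18, 37), (13, 3, a, 5, 2, 38), (13, 3, a, 5, 24, 31), (13, 3, a, 5, 34, 34), (13, 38, b, 38, 18, 37), (13, 38, b, 38, 2, 38), (13, 38, b, 38, 24, 31), (13, 38, b, 38, 34, 34), (30, 1, a, 5, 33, 28), (30, 1, a, 5, 35, 11), (30, 1, a, 5, 9, 29), (30, 16, b, 22, 33, 28), (30, 16, b, 22, 35, 11), (30, 16, b, 22, 9, 29), (30, 18, s, 40, 33, 28), (30, 18, s, 40, 35, 11), (30, 18, s, 40, 9, 29), (30, 32, r, 38, 33, 28), (30, 32, r, 38, 35, 11), (30, 32, r, 38, 9, 29)}
Apply σ_{E > 27}; surviving tuples: {(30, 1, a, 5, 33, 28), (30, 1, a, 5, 35, 11), (30, 1, a, 5, 9, 29), (30, 16, b, 22, 33, 28), (30, 16, b, 22, 35, 11), (30, 16, b, 22, 9, 29), (30, 18, s, 40, 33, 28), (30, 18, s, 40, 35, 11), (30, 18, s, 40, 9, 29), (30, 32, r, 38, 33, 28), (30, 32, r, 38, 35, 11), (30, 32, r, 38, 9, 29)}
π_{G, D} gives {(33, 22), (33, 38), (33, 40), (33, 5), (35, 22), (35, 38), (35, 40), (35, 5), (9, 22), (9, 38), (9, 40), (9, 5)}.
Difference: {(33, 22), (33, 38), (33, 40), (33, 5), (35, 22), (35, 38), (35, 40), (35, 5), (9, 22), (9, 38), (9, 40), (9, 5)} with {(1, 11), (22, 27), (31, 2), (34, 4), (35, 40), (35, 5)} → {(33, 22), (33, 38), (33, 40), (33, 5), (35, 22), (35, 38), (9, 22), (9, 38), (9, 40), (9, 5)}
π_{D, G} gives {(22, 33), (22, 35), (22, 9), (38, 33), (38, 35), (38, 9), (40, 33), (40, 9), (5, 33), (5, 9)}.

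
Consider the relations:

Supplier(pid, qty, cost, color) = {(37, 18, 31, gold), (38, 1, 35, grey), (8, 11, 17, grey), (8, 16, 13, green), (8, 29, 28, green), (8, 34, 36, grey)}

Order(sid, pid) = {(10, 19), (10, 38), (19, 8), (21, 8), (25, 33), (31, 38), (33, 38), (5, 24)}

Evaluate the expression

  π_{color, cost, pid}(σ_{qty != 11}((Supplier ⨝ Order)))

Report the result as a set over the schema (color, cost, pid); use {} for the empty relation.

Supplier ⋈ Order (natural join on pid): {(38, 1, 35, grey, 10), (38, 1, 35, grey, 31), (38, 1, 35, grey, 33), (8, 11, 17, grey, 19), (8, 11, 17, grey, 21), (8, 16, 13, green, 19), (8, 16, 13, green, 21), (8, 29, 28, green, 19), (8, 29, 28, green, 21), (8, 34, 36, grey, 19), (8, 34, 36, grey, 21)}
Filtering on qty != 11 leaves {(38, 1, 35, grey, 10), (38, 1, 35, grey, 31), (38, 1, 35, grey, 33), (8, 16, 13, green, 19), (8, 16, 13, green, 21), (8, 29, 28, green, 19), (8, 29, 28, green, 21), (8, 34, 36, grey, 19), (8, 34, 36, grey, 21)}.
π_{color, cost, pid} gives {(green, 13, 8), (green, 28, 8), (grey, 35, 38), (grey, 36, 8)} (5 duplicate(s) eliminated).

{(green, 13, 8), (green, 28, 8), (grey, 35, 38), (grey, 36, 8)}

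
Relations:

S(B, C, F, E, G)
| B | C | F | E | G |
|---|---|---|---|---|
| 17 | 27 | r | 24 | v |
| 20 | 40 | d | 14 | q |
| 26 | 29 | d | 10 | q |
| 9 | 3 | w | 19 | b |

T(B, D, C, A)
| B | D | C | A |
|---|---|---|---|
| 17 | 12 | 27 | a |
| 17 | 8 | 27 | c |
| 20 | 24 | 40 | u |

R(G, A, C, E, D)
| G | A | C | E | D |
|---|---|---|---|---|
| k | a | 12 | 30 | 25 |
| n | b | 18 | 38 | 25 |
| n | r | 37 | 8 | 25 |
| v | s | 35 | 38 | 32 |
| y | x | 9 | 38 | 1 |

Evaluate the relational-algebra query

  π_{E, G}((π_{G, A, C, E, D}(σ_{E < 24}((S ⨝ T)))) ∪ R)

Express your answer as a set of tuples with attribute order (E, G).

Joining S and T on B, C yields {(17, 27, r, 24, v, 12, a), (17, 27, r, 24, v, 8, c), (20, 40, d, 14, q, 24, u)}.
Filtering on E < 24 leaves {(20, 40, d, 14, q, 24, u)}.
π_{G, A, C, E, D} gives {(q, u, 40, 14, 24)}.
Union: {(q, u, 40, 14, 24)} with {(k, a, 12, 30, 25), (n, b, 18, 38, 25), (n, r, 37, 8, 25), (v, s, 35, 38, 32), (y, x, 9, 38, 1)} → {(k, a, 12, 30, 25), (n, b, 18, 38, 25), (n, r, 37, 8, 25), (q, u, 40, 14, 24), (v, s, 35, 38, 32), (y, x, 9, 38, 1)}
π_{E, G} gives {(14, q), (30, k), (38, n), (38, v), (38, y), (8, n)}.

{(14, q), (30, k), (38, n), (38, v), (38, y), (8, n)}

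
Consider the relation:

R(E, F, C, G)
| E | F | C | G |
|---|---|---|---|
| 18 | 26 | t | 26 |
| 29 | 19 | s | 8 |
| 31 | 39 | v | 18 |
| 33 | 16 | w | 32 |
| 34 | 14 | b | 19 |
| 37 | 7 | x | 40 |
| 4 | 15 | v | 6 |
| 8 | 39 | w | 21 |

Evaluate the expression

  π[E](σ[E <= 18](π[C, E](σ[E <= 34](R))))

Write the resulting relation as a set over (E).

{18, 4, 8}

σ[E <= 34]: keep tuples satisfying E <= 34 → {(18, 26, t, 26), (29, 19, s, 8), (31, 39, v, 18), (33, 16, w, 32), (34, 14, b, 19), (4, 15, v, 6), (8, 39, w, 21)}
π[C, E]: project onto (C, E) → {(b, 34), (s, 29), (t, 18), (v, 31), (v, 4), (w, 33), (w, 8)}
σ[E <= 18]: keep tuples satisfying E <= 18 → {(t, 18), (v, 4), (w, 8)}
π[E]: project onto (E) → {18, 4, 8}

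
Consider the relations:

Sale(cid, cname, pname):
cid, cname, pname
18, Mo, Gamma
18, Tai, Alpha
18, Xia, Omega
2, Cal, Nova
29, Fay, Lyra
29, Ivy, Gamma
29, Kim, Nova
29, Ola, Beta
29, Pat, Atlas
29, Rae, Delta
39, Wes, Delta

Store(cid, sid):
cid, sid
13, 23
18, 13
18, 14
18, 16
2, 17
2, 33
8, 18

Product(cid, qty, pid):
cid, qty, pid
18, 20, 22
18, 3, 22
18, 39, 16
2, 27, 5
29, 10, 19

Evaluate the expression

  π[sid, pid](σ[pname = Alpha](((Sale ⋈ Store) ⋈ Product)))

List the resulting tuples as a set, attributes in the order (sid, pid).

{(13, 16), (13, 22), (14, 16), (14, 22), (16, 16), (16, 22)}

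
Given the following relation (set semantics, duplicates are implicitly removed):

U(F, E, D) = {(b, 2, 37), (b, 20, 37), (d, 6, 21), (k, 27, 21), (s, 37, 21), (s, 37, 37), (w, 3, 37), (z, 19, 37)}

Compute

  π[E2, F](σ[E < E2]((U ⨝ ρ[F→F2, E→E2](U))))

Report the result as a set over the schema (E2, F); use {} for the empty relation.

{(19, b), (19, w), (20, b), (20, w), (20, z), (27, d), (3, b), (37, b), (37, d), (37, k), (37, w), (37, z)}

ρ[F→F2, E→E2]: schema becomes (F2, E2, D); tuples unchanged.
Joining U and ρ[F→F2, E→E2](U) on D yields {(b, 2, 37, b, 2), (b, 2, 37, b, 20), (b, 2, 37, s, 37), (b, 2, 37, w, 3), (b, 2, 37, z, 19), (b, 20, 37, b, 2), (b, 20, 37, b, 20), (b, 20, 37, s, 37), (b, 20, 37, w, 3), (b, 20, 37, z, 19), (d, 6, 21, d, 6), (d, 6, 21, k, 27), (d, 6, 21, s, 37), (k, 27, 21, d, 6), (k, 27, 21, k, 27), (k, 27, 21, s, 37), (s, 37, 21, d, 6), (s, 37, 21, k, 27), (s, 37, 21, s, 37), (s, 37, 37, b, 2), (s, 37, 37, b, 20), (s, 37, 37, s, 37), (s, 37, 37, w, 3), (s, 37, 37, z, 19), (w, 3, 37, b, 2), (w, 3, 37, b, 20), (w, 3, 37, s, 37), (w, 3, 37, w, 3), (w, 3, 37, z, 19), (z, 19, 37, b, 2), (z, 19, 37, b, 20), (z, 19, 37, s, 37), (z, 19, 37, w, 3), (z, 19, 37, z, 19)}.
Apply σ_{E < E2}; surviving tuples: {(b, 2, 37, b, 20), (b, 2, 37, s, 37), (b, 2, 37, w, 3), (b, 2, 37, z, 19), (b, 20, 37, s, 37), (d, 6, 21, k, 27), (d, 6, 21, s, 37), (k, 27, 21, s, 37), (w, 3, 37, b, 20), (w, 3, 37, s, 37), (w, 3, 37, z, 19), (z, 19, 37, b, 20), (z, 19, 37, s, 37)}
π_{E2, F} gives {(19, b), (19, w), (20, b), (20, w), (20, z), (27, d), (3, b), (37, b), (37, d), (37, k), (37, w), (37, z)} (1 duplicate(s) eliminated).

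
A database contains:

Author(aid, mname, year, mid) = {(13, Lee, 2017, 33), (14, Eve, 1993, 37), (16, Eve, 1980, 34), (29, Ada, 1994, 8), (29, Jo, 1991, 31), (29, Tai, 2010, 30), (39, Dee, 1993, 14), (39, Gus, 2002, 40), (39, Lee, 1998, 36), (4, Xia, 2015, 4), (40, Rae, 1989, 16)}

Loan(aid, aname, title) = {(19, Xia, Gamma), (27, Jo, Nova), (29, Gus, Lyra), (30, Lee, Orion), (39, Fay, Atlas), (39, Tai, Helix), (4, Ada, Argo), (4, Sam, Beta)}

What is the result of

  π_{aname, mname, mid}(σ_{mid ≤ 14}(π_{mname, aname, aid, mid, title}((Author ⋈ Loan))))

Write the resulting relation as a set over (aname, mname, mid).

{(Ada, Xia, 4), (Fay, Dee, 14), (Gus, Ada, 8), (Sam, Xia, 4), (Tai, Dee, 14)}

Joining Author and Loan on aid yields {(29, Ada, 1994, 8, Gus, Lyra), (29, Jo, 1991, 31, Gus, Lyra), (29, Tai, 2010, 30, Gus, Lyra), (39, Dee, 1993, 14, Fay, Atlas), (39, Dee, 1993, 14, Tai, Helix), (39, Gus, 2002, 40, Fay, Atlas), (39, Gus, 2002, 40, Tai, Helix), (39, Lee, 1998, 36, Fay, Atlas), (39, Lee, 1998, 36, Tai, Helix), (4, Xia, 2015, 4, Ada, Argo), (4, Xia, 2015, 4, Sam, Beta)}.
Projecting to mname, aname, aid, mid, title: {(Ada, Gus, 29, 8, Lyra), (Dee, Fay, 39, 14, Atlas), (Dee, Tai, 39, 14, Helix), (Gus, Fay, 39, 40, Atlas), (Gus, Tai, 39, 40, Helix), (Jo, Gus, 29, 31, Lyra), (Lee, Fay, 39, 36, Atlas), (Lee, Tai, 39, 36, Helix), (Tai, Gus, 29, 30, Lyra), (Xia, Ada, 4, 4, Argo), (Xia, Sam, 4, 4, Beta)}
σ[mid ≤ 14]: keep tuples satisfying mid ≤ 14 → {(Ada, Gus, 29, 8, Lyra), (Dee, Fay, 39, 14, Atlas), (Dee, Tai, 39, 14, Helix), (Xia, Ada, 4, 4, Argo), (Xia, Sam, 4, 4, Beta)}
Projecting to aname, mname, mid: {(Ada, Xia, 4), (Fay, Dee, 14), (Gus, Ada, 8), (Sam, Xia, 4), (Tai, Dee, 14)}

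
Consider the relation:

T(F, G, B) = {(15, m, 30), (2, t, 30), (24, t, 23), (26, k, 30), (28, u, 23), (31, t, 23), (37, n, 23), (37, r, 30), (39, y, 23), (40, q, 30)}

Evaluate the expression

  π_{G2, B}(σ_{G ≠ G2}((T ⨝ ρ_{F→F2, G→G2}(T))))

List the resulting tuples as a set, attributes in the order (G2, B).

ρ[F→F2, G→G2]: schema becomes (F2, G2, B); tuples unchanged.
Joining T and ρ_{F→F2, G→G2}(T) on B yields {(15, m, 30, 15, m), (15, m, 30, 2, t), (15, m, 30, 26, k), (15, m, 30, 37, r), (15, m, 30, 40, q), (2, t, 30, 15, m), (2, t, 30, 2, t), (2, t, 30, 26, k), (2, t, 30, 37, r), (2, t, 30, 40, q), (24, t, 23, 24, t), (24, t, 23, 28, u), (24, t, 23, 31, t), (24, t, 23, 37, n), (24, t, 23, 39, y), (26, k, 30, 15, m), (26, k, 30, 2, t), (26, k, 30, 26, k), (26, k, 30, 37, r), (26, k, 30, 40, q), (28, u, 23, 24, t), (28, u, 23, 28, u), (28, u, 23, 31, t), (28, u, 23, 37, n), (28, u, 23, 39, y), (31, t, 23, 24, t), (31, t, 23, 28, u), (31, t, 23, 31, t), (31, t, 23, 37, n), (31, t, 23, 39, y), (37, n, 23, 24, t), (37, n, 23, 28, u), (37, n, 23, 31, t), (37, n, 23, 37, n), (37, n, 23, 39, y), (37, r, 30, 15, m), (37, r, 30, 2, t), (37, r, 30, 26, k), (37, r, 30, 37, r), (37, r, 30, 40, q), (39, y, 23, 24, t), (39, y, 23, 28, u), (39, y, 23, 31, t), (39, y, 23, 37, n), (39, y, 23, 39, y), (40, q, 30, 15, m), (40, q, 30, 2, t), (40, q, 30, 26, k), (40, q, 30, 37, r), (40, q, 30, 40, q)}.
Apply σ_{G ≠ G2}; surviving tuples: {(15, m, 30, 2, t), (15, m, 30, 26, k), (15, m, 30, 37, r), (15, m, 30, 40, q), (2, t, 30, 15, m), (2, t, 30, 26, k), (2, t, 30, 37, r), (2, t, 30, 40, q), (24, t, 23, 28, u), (24, t, 23, 37, n), (24, t, 23, 39, y), (26, k, 30, 15, m), (26, k, 30, 2, t), (26, k, 30, 37, r), (26, k, 30, 40, q), (28, u, 23, 24, t), (28, u, 23, 31, t), (28, u, 23, 37, n), (28, u, 23, 39, y), (31, t, 23, 28, u), (31, t, 23, 37, n), (31, t, 23, 39, y), (37, n, 23, 24, t), (37, n, 23, 28, u), (37, n, 23, 31, t), (37, n, 23, 39, y), (37, r, 30, 15, m), (37, r, 30, 2, t), (37, r, 30, 26, k), (37, r, 30, 40, q), (39, y, 23, 24, t), (39, y, 23, 28, u), (39, y, 23, 31, t), (39, y, 23, 37, n), (40, q, 30, 15, m), (40, q, 30, 2, t), (40, q, 30, 26, k), (40, q, 30, 37, r)}
π_{G2, B} gives {(k, 30), (m, 30), (n, 23), (q, 30), (r, 30), (t, 23), (t, 30), (u, 23), (y, 23)} (29 duplicate(s) eliminated).

{(k, 30), (m, 30), (n, 23), (q, 30), (r, 30), (t, 23), (t, 30), (u, 23), (y, 23)}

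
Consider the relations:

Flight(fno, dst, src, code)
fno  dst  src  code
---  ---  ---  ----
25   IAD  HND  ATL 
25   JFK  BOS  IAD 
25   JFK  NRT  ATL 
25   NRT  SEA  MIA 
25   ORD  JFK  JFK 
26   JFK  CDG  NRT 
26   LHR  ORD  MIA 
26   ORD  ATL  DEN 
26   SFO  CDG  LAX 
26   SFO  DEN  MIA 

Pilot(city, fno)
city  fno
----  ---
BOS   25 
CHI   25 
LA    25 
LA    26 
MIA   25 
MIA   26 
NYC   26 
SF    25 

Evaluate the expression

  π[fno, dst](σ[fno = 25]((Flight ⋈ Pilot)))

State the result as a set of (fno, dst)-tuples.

Natural join on fno: {(25, IAD, HND, ATL, BOS), (25, IAD, HND, ATL, CHI), (25, IAD, HND, ATL, LA), (25, IAD, HND, ATL, MIA), (25, IAD, HND, ATL, SF), (25, JFK, BOS, IAD, BOS), (25, JFK, BOS, IAD, CHI), (25, JFK, BOS, IAD, LA), (25, JFK, BOS, IAD, MIA), (25, JFK, BOS, IAD, SF), (25, JFK, NRT, ATL, BOS), (25, JFK, NRT, ATL, CHI), (25, JFK, NRT, ATL, LA), (25, JFK, NRT, ATL, MIA), (25, JFK, NRT, ATL, SF), (25, NRT, SEA, MIA, BOS), (25, NRT, SEA, MIA, CHI), (25, NRT, SEA, MIA, LA), (25, NRT, SEA, MIA, MIA), (25, NRT, SEA, MIA, SF), (25, ORD, JFK, JFK, BOS), (25, ORD, JFK, JFK, CHI), (25, ORD, JFK, JFK, LA), (25, ORD, JFK, JFK, MIA), (25, ORD, JFK, JFK, SF), (26, JFK, CDG, NRT, LA), (26, JFK, CDG, NRT, MIA), (26, JFK, CDG, NRT, NYC), (26, LHR, ORD, MIA, LA), (26, LHR, ORD, MIA, MIA), (26, LHR, ORD, MIA, NYC), (26, ORD, ATL, DEN, LA), (26, ORD, ATL, DEN, MIA), (26, ORD, ATL, DEN, NYC), (26, SFO, CDG, LAX, LA), (26, SFO, CDG, LAX, MIA), (26, SFO, CDG, LAX, NYC), (26, SFO, DEN, MIA, LA), (26, SFO, DEN, MIA, MIA), (26, SFO, DEN, MIA, NYC)}
σ[fno = 25]: keep tuples satisfying fno = 25 → {(25, IAD, HND, ATL, BOS), (25, IAD, HND, ATL, CHI), (25, IAD, HND, ATL, LA), (25, IAD, HND, ATL, MIA), (25, IAD, HND, ATL, SF), (25, JFK, BOS, IAD, BOS), (25, JFK, BOS, IAD, CHI), (25, JFK, BOS, IAD, LA), (25, JFK, BOS, IAD, MIA), (25, JFK, BOS, IAD, SF), (25, JFK, NRT, ATL, BOS), (25, JFK, NRT, ATL, CHI), (25, JFK, NRT, ATL, LA), (25, JFK, NRT, ATL, MIA), (25, JFK, NRT, ATL, SF), (25, NRT, SEA, MIA, BOS), (25, NRT, SEA, MIA, CHI), (25, NRT, SEA, MIA, LA), (25, NRT, SEA, MIA, MIA), (25, NRT, SEA, MIA, SF), (25, ORD, JFK, JFK, BOS), (25, ORD, JFK, JFK, CHI), (25, ORD, JFK, JFK, LA), (25, ORD, JFK, JFK, MIA), (25, ORD, JFK, JFK, SF)}
π_{fno, dst} gives {(25, IAD), (25, JFK), (25, NRT), (25, ORD)} (21 duplicate(s) eliminated).

{(25, IAD), (25, JFK), (25, NRT), (25, ORD)}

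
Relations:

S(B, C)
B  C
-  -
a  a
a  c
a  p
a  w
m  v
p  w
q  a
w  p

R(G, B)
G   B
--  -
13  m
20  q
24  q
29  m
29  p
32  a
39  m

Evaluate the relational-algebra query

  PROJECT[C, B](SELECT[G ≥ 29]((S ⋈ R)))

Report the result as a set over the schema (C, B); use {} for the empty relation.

{(a, a), (c, a), (p, a), (v, m), (w, a), (w, p)}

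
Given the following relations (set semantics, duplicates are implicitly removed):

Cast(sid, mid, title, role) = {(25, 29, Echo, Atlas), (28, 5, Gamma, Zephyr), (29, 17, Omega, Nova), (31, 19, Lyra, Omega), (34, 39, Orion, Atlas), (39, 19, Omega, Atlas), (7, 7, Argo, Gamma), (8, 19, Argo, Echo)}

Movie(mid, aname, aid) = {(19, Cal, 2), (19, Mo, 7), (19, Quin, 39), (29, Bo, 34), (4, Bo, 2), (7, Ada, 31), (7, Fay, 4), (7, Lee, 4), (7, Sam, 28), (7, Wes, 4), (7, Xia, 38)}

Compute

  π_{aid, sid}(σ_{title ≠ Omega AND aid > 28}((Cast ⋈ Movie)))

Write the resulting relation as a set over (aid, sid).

Joining Cast and Movie on mid yields {(25, 29, Echo, Atlas, Bo, 34), (31, 19, Lyra, Omega, Cal, 2), (31, 19, Lyra, Omega, Mo, 7), (31, 19, Lyra, Omega, Quin, 39), (39, 19, Omega, Atlas, Cal, 2), (39, 19, Omega, Atlas, Mo, 7), (39, 19, Omega, Atlas, Quin, 39), (7, 7, Argo, Gamma, Ada, 31), (7, 7, Argo, Gamma, Fay, 4), (7, 7, Argo, Gamma, Lee, 4), (7, 7, Argo, Gamma, Sam, 28), (7, 7, Argo, Gamma, Wes, 4), (7, 7, Argo, Gamma, Xia, 38), (8, 19, Argo, Echo, Cal, 2), (8, 19, Argo, Echo, Mo, 7), (8, 19, Argo, Echo, Quin, 39)}.
Selection title ≠ Omega AND aid > 28: {(25, 29, Echo, Atlas, Bo, 34), (31, 19, Lyra, Omega, Quin, 39), (7, 7, Argo, Gamma, Ada, 31), (7, 7, Argo, Gamma, Xia, 38), (8, 19, Argo, Echo, Quin, 39)}
π_{aid, sid} gives {(31, 7), (34, 25), (38, 7), (39, 31), (39, 8)}.

{(31, 7), (34, 25), (38, 7), (39, 31), (39, 8)}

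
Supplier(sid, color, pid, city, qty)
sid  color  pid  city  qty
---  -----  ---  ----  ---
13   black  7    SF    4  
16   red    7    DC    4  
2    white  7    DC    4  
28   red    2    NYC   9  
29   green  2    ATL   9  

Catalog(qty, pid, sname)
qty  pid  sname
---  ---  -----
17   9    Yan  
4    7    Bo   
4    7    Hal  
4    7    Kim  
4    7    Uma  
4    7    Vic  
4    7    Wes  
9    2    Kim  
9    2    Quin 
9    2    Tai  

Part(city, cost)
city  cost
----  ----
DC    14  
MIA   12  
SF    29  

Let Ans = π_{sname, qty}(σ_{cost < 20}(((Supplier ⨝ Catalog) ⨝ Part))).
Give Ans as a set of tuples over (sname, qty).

{(Bo, 4), (Hal, 4), (Kim, 4), (Uma, 4), (Vic, 4), (Wes, 4)}

Natural join on pid, qty: {(13, black, 7, SF, 4, Bo), (13, black, 7, SF, 4, Hal), (13, black, 7, SF, 4, Kim), (13, black, 7, SF, 4, Uma), (13, black, 7, SF, 4, Vic), (13, black, 7, SF, 4, Wes), (16, red, 7, DC, 4, Bo), (16, red, 7, DC, 4, Hal), (16, red, 7, DC, 4, Kim), (16, red, 7, DC, 4, Uma), (16, red, 7, DC, 4, Vic), (16, red, 7, DC, 4, Wes), (2, white, 7, DC, 4, Bo), (2, white, 7, DC, 4, Hal), (2, white, 7, DC, 4, Kim), (2, white, 7, DC, 4, Uma), (2, white, 7, DC, 4, Vic), (2, white, 7, DC, 4, Wes), (28, red, 2, NYC, 9, Kim), (28, red, 2, NYC, 9, Quin), (28, red, 2, NYC, 9, Tai), (29, green, 2, ATL, 9, Kim), (29, green, 2, ATL, 9, Quin), (29, green, 2, ATL, 9, Tai)}
Natural join on city: {(13, black, 7, SF, 4, Bo, 29), (13, black, 7, SF, 4, Hal, 29), (13, black, 7, SF, 4, Kim, 29), (13, black, 7, SF, 4, Uma, 29), (13, black, 7, SF, 4, Vic, 29), (13, black, 7, SF, 4, Wes, 29), (16, red, 7, DC, 4, Bo, 14), (16, red, 7, DC, 4, Hal, 14), (16, red, 7, DC, 4, Kim, 14), (16, red, 7, DC, 4, Uma, 14), (16, red, 7, DC, 4, Vic, 14), (16, red, 7, DC, 4, Wes, 14), (2, white, 7, DC, 4, Bo, 14), (2, white, 7, DC, 4, Hal, 14), (2, white, 7, DC, 4, Kim, 14), (2, white, 7, DC, 4, Uma, 14), (2, white, 7, DC, 4, Vic, 14), (2, white, 7, DC, 4, Wes, 14)}
σ[cost < 20]: keep tuples satisfying cost < 20 → {(16, red, 7, DC, 4, Bo, 14), (16, red, 7, DC, 4, Hal, 14), (16, red, 7, DC, 4, Kim, 14), (16, red, 7, DC, 4, Uma, 14), (16, red, 7, DC, 4, Vic, 14), (16, red, 7, DC, 4, Wes, 14), (2, white, 7, DC, 4, Bo, 14), (2, white, 7, DC, 4, Hal, 14), (2, white, 7, DC, 4, Kim, 14), (2, white, 7, DC, 4, Uma, 14), (2, white, 7, DC, 4, Vic, 14), (2, white, 7, DC, 4, Wes, 14)}
π_{sname, qty} gives {(Bo, 4), (Hal, 4), (Kim, 4), (Uma, 4), (Vic, 4), (Wes, 4)} (6 duplicate(s) eliminated).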